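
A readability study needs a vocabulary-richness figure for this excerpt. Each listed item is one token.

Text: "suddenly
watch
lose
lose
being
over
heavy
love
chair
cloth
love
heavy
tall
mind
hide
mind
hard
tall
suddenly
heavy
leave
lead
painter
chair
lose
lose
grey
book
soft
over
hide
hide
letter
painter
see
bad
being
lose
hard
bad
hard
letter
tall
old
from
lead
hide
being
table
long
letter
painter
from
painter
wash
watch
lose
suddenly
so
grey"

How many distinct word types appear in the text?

Distinct types: {bad, being, book, chair, cloth, from, grey, hard, heavy, hide, lead, leave, letter, long, lose, love, mind, old, over, painter, see, so, soft, suddenly, table, tall, wash, watch}
V = 28

28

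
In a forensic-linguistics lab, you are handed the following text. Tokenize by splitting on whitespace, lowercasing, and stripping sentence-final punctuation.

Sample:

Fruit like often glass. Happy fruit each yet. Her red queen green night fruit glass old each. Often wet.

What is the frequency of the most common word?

3

Frequencies: fruit:3, often:2, glass:2, each:2, like:1, happy:1, yet:1, her:1, red:1, queen:1, green:1, night:1, old:1, wet:1
Most common: 'fruit' with frequency 3.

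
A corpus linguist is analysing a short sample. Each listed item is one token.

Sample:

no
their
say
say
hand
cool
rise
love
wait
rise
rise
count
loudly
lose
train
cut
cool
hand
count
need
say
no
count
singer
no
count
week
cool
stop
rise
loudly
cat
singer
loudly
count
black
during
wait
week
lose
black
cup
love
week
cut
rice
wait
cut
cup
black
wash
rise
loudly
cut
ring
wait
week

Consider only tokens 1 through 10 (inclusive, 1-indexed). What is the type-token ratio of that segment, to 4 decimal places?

Segment tokens 1–10: no, their, say, say, hand, cool, rise, love, wait, rise
Segment N = 10, segment V = 8.
TTR = 8 / 10 = 0.8000

0.8000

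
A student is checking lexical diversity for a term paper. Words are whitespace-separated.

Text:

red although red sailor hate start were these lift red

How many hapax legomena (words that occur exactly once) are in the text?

7

Frequencies: red:3, although:1, sailor:1, hate:1, start:1, were:1, these:1, lift:1
Hapax (freq=1): although, hate, lift, sailor, start, these, were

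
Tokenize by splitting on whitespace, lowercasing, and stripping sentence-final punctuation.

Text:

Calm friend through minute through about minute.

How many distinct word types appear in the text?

5

Distinct types: {about, calm, friend, minute, through}
V = 5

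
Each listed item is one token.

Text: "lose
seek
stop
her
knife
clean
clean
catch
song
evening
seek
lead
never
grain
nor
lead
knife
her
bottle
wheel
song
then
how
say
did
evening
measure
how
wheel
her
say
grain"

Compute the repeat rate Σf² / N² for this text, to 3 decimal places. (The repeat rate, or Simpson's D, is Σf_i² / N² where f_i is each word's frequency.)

0.057

Frequencies: her:3, seek:2, knife:2, clean:2, song:2, evening:2, lead:2, grain:2, wheel:2, how:2, say:2, lose:1, stop:1, catch:1, never:1, nor:1, bottle:1, then:1, did:1, measure:1
Σf² = 58; N² = 1024
Repeat rate = 58 / 1024 = 0.057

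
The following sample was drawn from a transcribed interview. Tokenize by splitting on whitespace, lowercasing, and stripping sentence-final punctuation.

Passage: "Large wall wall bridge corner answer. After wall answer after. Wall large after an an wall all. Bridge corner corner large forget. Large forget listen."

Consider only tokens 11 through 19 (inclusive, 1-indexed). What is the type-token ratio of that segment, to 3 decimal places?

0.778

Segment tokens 11–19: wall, large, after, an, an, wall, all, bridge, corner
Segment N = 9, segment V = 7.
TTR = 7 / 9 = 0.778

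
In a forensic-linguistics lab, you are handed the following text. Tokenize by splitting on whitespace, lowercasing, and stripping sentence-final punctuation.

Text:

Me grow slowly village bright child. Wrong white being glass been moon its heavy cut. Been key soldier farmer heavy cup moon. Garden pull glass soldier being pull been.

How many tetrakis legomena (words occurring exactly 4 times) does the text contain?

Frequencies: been:3, being:2, glass:2, moon:2, heavy:2, soldier:2, pull:2, me:1, grow:1, slowly:1, village:1, bright:1, child:1, wrong:1, white:1, its:1, cut:1, key:1, farmer:1, cup:1, … (1 more, each freq 1)
Words with frequency 4: (none)

0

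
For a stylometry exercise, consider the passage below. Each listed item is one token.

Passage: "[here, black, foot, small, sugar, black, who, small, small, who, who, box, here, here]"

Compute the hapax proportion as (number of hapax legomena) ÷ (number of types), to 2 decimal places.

Frequencies: here:3, small:3, who:3, black:2, foot:1, sugar:1, box:1
Hapax count = 3; type count = 7.
Ratio = 3 / 7 = 0.43

0.43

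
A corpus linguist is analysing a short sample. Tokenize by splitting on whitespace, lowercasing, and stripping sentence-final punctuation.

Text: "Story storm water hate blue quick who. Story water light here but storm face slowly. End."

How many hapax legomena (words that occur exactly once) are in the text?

Frequencies: story:2, storm:2, water:2, hate:1, blue:1, quick:1, who:1, light:1, here:1, but:1, face:1, slowly:1, end:1
Hapax (freq=1): blue, but, end, face, hate, here, light, quick, slowly, who

10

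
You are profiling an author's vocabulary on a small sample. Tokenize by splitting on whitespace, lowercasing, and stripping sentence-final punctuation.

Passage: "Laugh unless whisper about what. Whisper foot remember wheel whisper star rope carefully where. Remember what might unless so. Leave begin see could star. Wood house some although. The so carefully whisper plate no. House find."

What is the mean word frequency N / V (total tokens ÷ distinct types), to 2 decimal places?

1.38

N = 36 tokens, V = 26 types.
Mean frequency = N / V = 36 / 26 = 1.38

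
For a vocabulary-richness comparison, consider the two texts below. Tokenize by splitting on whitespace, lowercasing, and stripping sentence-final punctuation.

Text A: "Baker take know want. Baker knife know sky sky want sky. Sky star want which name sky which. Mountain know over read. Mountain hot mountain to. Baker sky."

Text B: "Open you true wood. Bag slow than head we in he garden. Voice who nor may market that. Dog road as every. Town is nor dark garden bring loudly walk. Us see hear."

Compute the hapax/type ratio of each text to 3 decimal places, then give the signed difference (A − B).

-0.364

A: hapax=8, V=14, ratio=0.571
B: hapax=29, V=31, ratio=0.935
Difference = 0.571 − 0.935 = -0.364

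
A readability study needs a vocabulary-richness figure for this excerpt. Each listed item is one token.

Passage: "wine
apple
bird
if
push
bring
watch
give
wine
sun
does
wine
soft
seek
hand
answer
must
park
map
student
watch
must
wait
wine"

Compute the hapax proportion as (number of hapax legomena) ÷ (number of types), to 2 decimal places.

Frequencies: wine:4, watch:2, must:2, apple:1, bird:1, if:1, push:1, bring:1, give:1, sun:1, does:1, soft:1, seek:1, hand:1, answer:1, park:1, map:1, student:1, wait:1
Hapax count = 16; type count = 19.
Ratio = 16 / 19 = 0.84

0.84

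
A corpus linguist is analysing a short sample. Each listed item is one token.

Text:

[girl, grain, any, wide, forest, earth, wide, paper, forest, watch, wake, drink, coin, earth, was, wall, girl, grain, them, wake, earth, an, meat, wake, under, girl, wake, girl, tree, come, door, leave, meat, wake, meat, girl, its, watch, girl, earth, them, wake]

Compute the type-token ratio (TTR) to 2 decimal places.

N = 42 tokens, V = 22 types.
TTR = V / N = 22 / 42 = 0.52

0.52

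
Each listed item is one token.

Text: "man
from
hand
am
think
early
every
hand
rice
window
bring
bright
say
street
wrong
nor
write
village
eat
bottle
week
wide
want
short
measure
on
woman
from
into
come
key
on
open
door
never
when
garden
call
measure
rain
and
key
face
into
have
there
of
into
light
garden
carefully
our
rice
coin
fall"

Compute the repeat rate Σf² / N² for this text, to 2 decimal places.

0.02

Frequencies: into:3, from:2, hand:2, rice:2, measure:2, on:2, key:2, garden:2, man:1, am:1, think:1, early:1, every:1, window:1, bring:1, bright:1, say:1, street:1, wrong:1, nor:1, … (26 more, each freq 1)
Σf² = 75; N² = 3025
Repeat rate = 75 / 3025 = 0.02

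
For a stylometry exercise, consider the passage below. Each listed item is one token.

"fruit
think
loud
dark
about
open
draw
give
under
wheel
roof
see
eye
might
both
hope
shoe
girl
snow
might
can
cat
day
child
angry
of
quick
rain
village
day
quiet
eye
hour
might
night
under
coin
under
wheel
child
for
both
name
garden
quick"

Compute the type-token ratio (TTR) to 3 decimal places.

0.778

N = 45 tokens, V = 35 types.
TTR = V / N = 35 / 45 = 0.778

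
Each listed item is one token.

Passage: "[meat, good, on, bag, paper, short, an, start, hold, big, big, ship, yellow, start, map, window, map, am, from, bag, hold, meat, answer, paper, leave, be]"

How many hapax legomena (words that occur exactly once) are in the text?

Frequencies: meat:2, bag:2, paper:2, start:2, hold:2, big:2, map:2, good:1, on:1, short:1, an:1, ship:1, yellow:1, window:1, am:1, from:1, answer:1, leave:1, be:1
Hapax (freq=1): am, an, answer, be, from, good, leave, on, ship, short, window, yellow

12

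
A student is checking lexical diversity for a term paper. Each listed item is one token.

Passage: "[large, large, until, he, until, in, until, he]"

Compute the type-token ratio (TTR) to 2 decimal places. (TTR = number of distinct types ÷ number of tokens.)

N = 8 tokens, V = 4 types.
TTR = V / N = 4 / 8 = 0.50

0.50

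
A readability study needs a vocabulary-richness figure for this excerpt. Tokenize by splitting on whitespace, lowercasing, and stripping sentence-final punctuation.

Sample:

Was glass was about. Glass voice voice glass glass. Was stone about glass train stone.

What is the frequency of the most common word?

5

Frequencies: glass:5, was:3, about:2, voice:2, stone:2, train:1
Most common: 'glass' with frequency 5.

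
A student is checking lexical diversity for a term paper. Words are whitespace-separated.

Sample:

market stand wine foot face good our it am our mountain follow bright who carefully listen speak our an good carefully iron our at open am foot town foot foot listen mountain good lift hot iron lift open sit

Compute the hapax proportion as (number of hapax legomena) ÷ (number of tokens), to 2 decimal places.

0.36

Frequencies: foot:4, our:4, good:3, am:2, mountain:2, carefully:2, listen:2, iron:2, open:2, lift:2, market:1, stand:1, wine:1, face:1, it:1, follow:1, bright:1, who:1, speak:1, an:1, … (4 more, each freq 1)
Hapax count = 14; token count = 39.
Ratio = 14 / 39 = 0.36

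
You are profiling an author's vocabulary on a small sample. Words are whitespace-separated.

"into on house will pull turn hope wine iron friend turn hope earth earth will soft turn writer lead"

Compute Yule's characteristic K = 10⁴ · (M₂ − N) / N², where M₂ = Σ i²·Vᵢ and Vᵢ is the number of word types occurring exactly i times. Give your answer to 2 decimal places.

Frequencies: turn:3, will:2, hope:2, earth:2, into:1, on:1, house:1, pull:1, wine:1, iron:1, friend:1, soft:1, writer:1, lead:1
N = 19. Frequency spectrum: V_1=10, V_2=3, V_3=1
M₂ = 1²·10 + 2²·3 + 3²·1 = 31
K = 10000 × (31 − 19) / 19² = 332.41

332.41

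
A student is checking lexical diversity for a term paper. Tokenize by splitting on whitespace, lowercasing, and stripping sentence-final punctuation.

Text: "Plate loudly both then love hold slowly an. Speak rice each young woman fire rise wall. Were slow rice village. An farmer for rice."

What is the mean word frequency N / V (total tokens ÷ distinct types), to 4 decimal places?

1.1429

N = 24 tokens, V = 21 types.
Mean frequency = N / V = 24 / 21 = 1.1429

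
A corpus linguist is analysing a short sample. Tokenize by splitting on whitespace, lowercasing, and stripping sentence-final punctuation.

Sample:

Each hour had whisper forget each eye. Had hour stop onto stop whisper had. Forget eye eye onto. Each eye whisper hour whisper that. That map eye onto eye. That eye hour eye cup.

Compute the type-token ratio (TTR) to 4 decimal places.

N = 34 tokens, V = 11 types.
TTR = V / N = 11 / 34 = 0.3235

0.3235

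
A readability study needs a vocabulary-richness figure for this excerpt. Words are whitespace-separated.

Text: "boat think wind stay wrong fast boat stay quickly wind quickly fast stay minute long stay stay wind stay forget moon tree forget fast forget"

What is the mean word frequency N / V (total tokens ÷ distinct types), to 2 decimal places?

2.08

N = 25 tokens, V = 12 types.
Mean frequency = N / V = 25 / 12 = 2.08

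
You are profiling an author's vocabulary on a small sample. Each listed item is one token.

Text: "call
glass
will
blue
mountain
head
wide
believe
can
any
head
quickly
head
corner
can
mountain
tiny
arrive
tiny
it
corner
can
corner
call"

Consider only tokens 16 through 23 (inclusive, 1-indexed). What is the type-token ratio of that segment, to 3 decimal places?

0.750

Segment tokens 16–23: mountain, tiny, arrive, tiny, it, corner, can, corner
Segment N = 8, segment V = 6.
TTR = 6 / 8 = 0.750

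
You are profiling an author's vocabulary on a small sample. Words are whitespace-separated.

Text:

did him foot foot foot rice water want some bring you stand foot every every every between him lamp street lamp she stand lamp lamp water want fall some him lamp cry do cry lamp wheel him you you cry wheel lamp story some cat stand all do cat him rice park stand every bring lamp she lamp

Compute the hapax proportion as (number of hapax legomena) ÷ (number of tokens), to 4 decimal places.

0.1207

Frequencies: lamp:9, him:5, foot:4, stand:4, every:4, some:3, you:3, cry:3, rice:2, water:2, want:2, bring:2, she:2, do:2, wheel:2, cat:2, did:1, between:1, street:1, fall:1, … (3 more, each freq 1)
Hapax count = 7; token count = 58.
Ratio = 7 / 58 = 0.1207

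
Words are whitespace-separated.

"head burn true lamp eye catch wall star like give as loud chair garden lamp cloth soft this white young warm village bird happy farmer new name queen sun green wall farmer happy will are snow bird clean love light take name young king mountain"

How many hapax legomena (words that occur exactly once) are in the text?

31

Frequencies: lamp:2, wall:2, young:2, bird:2, happy:2, farmer:2, name:2, head:1, burn:1, true:1, eye:1, catch:1, star:1, like:1, give:1, as:1, loud:1, chair:1, garden:1, cloth:1, … (18 more, each freq 1)
Hapax (freq=1): are, as, burn, catch, chair, clean, cloth, eye, garden, give, green, head, king, light, like, loud, love, mountain, new, queen, snow, soft, star, sun, take, this, true, village, warm, white, will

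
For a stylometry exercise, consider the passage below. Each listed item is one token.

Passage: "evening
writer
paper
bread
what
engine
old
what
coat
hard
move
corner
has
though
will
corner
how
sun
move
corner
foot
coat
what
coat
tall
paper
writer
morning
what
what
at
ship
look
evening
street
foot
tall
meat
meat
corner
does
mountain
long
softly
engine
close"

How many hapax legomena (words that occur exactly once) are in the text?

Frequencies: what:5, corner:4, coat:3, evening:2, writer:2, paper:2, engine:2, move:2, foot:2, tall:2, meat:2, bread:1, old:1, hard:1, has:1, though:1, will:1, how:1, sun:1, morning:1, … (9 more, each freq 1)
Hapax (freq=1): at, bread, close, does, hard, has, how, long, look, morning, mountain, old, ship, softly, street, sun, though, will

18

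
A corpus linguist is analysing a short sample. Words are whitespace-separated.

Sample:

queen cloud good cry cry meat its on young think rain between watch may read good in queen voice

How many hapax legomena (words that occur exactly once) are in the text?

Frequencies: queen:2, good:2, cry:2, cloud:1, meat:1, its:1, on:1, young:1, think:1, rain:1, between:1, watch:1, may:1, read:1, in:1, voice:1
Hapax (freq=1): between, cloud, in, its, may, meat, on, rain, read, think, voice, watch, young

13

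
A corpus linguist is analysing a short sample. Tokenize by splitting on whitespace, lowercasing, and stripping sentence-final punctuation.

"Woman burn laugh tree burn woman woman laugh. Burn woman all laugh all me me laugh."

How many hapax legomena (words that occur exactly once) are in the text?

Frequencies: woman:4, laugh:4, burn:3, all:2, me:2, tree:1
Hapax (freq=1): tree

1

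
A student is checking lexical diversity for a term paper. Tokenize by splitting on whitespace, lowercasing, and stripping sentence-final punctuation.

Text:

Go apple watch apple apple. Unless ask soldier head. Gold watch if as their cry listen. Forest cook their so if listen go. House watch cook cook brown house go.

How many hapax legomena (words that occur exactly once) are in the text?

Frequencies: go:3, apple:3, watch:3, cook:3, if:2, their:2, listen:2, house:2, unless:1, ask:1, soldier:1, head:1, gold:1, as:1, cry:1, forest:1, so:1, brown:1
Hapax (freq=1): as, ask, brown, cry, forest, gold, head, so, soldier, unless

10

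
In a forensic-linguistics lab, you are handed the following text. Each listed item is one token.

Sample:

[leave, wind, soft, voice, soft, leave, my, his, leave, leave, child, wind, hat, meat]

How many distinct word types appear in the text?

Distinct types: {child, hat, his, leave, meat, my, soft, voice, wind}
V = 9

9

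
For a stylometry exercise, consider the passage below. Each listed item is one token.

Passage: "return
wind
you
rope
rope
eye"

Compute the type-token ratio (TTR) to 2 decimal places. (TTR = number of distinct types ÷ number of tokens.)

0.83

N = 6 tokens, V = 5 types.
TTR = V / N = 5 / 6 = 0.83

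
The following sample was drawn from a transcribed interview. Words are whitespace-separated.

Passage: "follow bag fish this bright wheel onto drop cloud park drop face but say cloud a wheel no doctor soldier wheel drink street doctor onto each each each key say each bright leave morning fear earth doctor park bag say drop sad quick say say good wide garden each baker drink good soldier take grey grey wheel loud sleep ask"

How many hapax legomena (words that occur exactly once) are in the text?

22

Frequencies: say:5, each:5, wheel:4, drop:3, doctor:3, bag:2, bright:2, onto:2, cloud:2, park:2, soldier:2, drink:2, good:2, grey:2, follow:1, fish:1, this:1, face:1, but:1, a:1, … (16 more, each freq 1)
Hapax (freq=1): a, ask, baker, but, earth, face, fear, fish, follow, garden, key, leave, loud, morning, no, quick, sad, sleep, street, take, this, wide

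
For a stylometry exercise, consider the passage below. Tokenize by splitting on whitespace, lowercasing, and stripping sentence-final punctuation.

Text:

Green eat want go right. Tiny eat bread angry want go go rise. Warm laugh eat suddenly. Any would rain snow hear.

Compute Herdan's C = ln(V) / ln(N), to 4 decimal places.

0.9166

N = 22, V = 17.
ln(V) = 2.833213, ln(N) = 3.091042
C = 2.833213 / 3.091042 = 0.9166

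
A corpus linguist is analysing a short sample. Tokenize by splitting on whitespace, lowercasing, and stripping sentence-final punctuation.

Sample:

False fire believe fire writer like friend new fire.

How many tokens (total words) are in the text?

Tokens: false, fire, believe, fire, writer, like, friend, new, fire
N = 9

9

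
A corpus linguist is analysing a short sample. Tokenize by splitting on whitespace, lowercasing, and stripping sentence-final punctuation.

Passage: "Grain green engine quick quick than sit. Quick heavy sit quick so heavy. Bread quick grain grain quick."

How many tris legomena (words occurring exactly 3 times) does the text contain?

Frequencies: quick:6, grain:3, sit:2, heavy:2, green:1, engine:1, than:1, so:1, bread:1
Words with frequency 3: grain

1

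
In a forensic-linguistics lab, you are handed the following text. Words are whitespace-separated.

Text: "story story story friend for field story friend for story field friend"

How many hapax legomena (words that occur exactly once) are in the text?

Frequencies: story:5, friend:3, for:2, field:2
Hapax (freq=1): (none)

0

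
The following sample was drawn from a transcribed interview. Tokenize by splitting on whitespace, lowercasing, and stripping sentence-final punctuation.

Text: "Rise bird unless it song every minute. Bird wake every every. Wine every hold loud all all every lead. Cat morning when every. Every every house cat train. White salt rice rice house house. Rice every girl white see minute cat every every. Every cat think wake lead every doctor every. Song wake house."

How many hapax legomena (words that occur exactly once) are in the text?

Frequencies: every:14, cat:4, house:4, wake:3, rice:3, bird:2, song:2, minute:2, all:2, lead:2, white:2, rise:1, unless:1, it:1, wine:1, hold:1, loud:1, morning:1, when:1, train:1, … (5 more, each freq 1)
Hapax (freq=1): doctor, girl, hold, it, loud, morning, rise, salt, see, think, train, unless, when, wine

14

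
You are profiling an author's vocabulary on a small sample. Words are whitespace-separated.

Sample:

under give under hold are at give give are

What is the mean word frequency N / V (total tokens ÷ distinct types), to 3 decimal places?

N = 9 tokens, V = 5 types.
Mean frequency = N / V = 9 / 5 = 1.800

1.800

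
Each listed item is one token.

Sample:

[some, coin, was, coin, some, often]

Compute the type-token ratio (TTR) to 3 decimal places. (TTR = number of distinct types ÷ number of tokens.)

N = 6 tokens, V = 4 types.
TTR = V / N = 4 / 6 = 0.667

0.667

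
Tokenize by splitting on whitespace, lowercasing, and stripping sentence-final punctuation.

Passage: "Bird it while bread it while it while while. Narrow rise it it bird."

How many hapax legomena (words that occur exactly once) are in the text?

Frequencies: it:5, while:4, bird:2, bread:1, narrow:1, rise:1
Hapax (freq=1): bread, narrow, rise

3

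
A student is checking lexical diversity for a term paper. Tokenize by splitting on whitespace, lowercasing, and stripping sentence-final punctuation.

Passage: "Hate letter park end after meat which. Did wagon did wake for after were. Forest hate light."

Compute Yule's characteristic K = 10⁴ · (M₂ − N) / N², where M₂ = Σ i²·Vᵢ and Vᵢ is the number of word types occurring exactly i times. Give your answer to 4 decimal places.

Frequencies: hate:2, after:2, did:2, letter:1, park:1, end:1, meat:1, which:1, wagon:1, wake:1, for:1, were:1, forest:1, light:1
N = 17. Frequency spectrum: V_1=11, V_2=3
M₂ = 1²·11 + 2²·3 = 23
K = 10000 × (23 − 17) / 17² = 207.6125

207.6125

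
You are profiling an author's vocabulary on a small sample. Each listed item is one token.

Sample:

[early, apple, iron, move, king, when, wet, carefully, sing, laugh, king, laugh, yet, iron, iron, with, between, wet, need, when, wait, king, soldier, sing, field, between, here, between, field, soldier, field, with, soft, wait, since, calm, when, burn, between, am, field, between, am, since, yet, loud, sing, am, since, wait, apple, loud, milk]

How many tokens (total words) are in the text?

Tokens: early, apple, iron, move, king, when, wet, carefully, sing, laugh, king, laugh, yet, iron, iron, with, between, wet, need, when, wait, king, soldier, sing, field, between, here, between, field, soldier, field, with, soft, wait, since, calm, when, burn, between, am, field, between, am, since, yet, loud, sing, am, since, wait, apple, loud, milk
N = 53

53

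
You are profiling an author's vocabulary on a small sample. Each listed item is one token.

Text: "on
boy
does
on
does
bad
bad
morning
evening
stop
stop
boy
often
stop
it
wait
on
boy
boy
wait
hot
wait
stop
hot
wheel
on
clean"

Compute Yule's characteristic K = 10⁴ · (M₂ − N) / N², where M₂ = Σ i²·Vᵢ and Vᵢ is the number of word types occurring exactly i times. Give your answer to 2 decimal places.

Frequencies: on:4, boy:4, stop:4, wait:3, does:2, bad:2, hot:2, morning:1, evening:1, often:1, it:1, wheel:1, clean:1
N = 27. Frequency spectrum: V_1=6, V_2=3, V_3=1, V_4=3
M₂ = 1²·6 + 2²·3 + 3²·1 + 4²·3 = 75
K = 10000 × (75 − 27) / 27² = 658.44

658.44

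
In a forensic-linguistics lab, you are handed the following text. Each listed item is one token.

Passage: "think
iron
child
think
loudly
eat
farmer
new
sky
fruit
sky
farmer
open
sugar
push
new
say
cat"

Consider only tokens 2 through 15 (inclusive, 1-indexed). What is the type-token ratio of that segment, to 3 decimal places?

0.857

Segment tokens 2–15: iron, child, think, loudly, eat, farmer, new, sky, fruit, sky, farmer, open, sugar, push
Segment N = 14, segment V = 12.
TTR = 12 / 14 = 0.857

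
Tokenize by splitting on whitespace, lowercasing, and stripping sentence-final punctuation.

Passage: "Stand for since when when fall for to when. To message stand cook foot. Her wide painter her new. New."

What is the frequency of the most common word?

Frequencies: when:3, stand:2, for:2, to:2, her:2, new:2, since:1, fall:1, message:1, cook:1, foot:1, wide:1, painter:1
Most common: 'when' with frequency 3.

3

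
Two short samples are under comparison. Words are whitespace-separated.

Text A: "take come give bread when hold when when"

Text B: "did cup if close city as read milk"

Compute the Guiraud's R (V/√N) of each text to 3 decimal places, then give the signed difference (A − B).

A: V=6, N=8, R=2.121
B: V=8, N=8, R=2.828
Difference = 2.121 − 2.828 = -0.707

-0.707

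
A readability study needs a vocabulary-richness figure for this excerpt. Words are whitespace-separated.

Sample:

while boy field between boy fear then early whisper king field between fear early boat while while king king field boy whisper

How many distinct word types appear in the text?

Distinct types: {between, boat, boy, early, fear, field, king, then, while, whisper}
V = 10

10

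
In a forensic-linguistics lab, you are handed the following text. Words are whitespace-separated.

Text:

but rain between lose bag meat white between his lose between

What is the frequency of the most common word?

Frequencies: between:3, lose:2, but:1, rain:1, bag:1, meat:1, white:1, his:1
Most common: 'between' with frequency 3.

3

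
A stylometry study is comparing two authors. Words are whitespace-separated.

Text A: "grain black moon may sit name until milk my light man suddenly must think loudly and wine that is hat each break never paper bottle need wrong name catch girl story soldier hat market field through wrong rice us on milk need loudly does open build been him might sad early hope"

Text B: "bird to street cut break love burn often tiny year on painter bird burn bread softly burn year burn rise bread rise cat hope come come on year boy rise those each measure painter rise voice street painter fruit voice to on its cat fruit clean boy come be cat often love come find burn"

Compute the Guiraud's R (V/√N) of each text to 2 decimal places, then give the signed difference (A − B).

A: V=46, N=52, R=6.38
B: V=28, N=55, R=3.78
Difference = 6.38 − 3.78 = 2.60

2.60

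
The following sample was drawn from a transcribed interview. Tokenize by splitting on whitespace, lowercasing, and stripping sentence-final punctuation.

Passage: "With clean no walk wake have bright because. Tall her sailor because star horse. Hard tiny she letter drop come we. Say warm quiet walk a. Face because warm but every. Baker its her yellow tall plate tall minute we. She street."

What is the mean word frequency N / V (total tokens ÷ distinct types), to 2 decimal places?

1.27

N = 42 tokens, V = 33 types.
Mean frequency = N / V = 42 / 33 = 1.27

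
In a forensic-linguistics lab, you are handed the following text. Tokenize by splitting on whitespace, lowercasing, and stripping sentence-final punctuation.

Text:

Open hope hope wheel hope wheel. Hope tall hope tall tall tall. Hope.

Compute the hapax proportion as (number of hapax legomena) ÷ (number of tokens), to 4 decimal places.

Frequencies: hope:6, tall:4, wheel:2, open:1
Hapax count = 1; token count = 13.
Ratio = 1 / 13 = 0.0769

0.0769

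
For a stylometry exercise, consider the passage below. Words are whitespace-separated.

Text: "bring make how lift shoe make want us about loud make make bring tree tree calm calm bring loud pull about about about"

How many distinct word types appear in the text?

12

Distinct types: {about, bring, calm, how, lift, loud, make, pull, shoe, tree, us, want}
V = 12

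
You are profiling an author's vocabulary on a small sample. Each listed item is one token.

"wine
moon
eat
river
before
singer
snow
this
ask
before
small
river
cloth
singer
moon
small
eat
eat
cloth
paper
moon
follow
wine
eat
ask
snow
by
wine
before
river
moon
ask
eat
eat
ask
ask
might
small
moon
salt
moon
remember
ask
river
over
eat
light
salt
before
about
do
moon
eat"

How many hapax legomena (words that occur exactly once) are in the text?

Frequencies: eat:8, moon:7, ask:6, river:4, before:4, wine:3, small:3, singer:2, snow:2, cloth:2, salt:2, this:1, paper:1, follow:1, by:1, might:1, remember:1, over:1, light:1, about:1, … (1 more, each freq 1)
Hapax (freq=1): about, by, do, follow, light, might, over, paper, remember, this

10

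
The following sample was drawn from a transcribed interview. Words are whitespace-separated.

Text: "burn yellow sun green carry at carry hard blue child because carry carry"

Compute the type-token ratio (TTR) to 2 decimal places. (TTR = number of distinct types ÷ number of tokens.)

0.77

N = 13 tokens, V = 10 types.
TTR = V / N = 10 / 13 = 0.77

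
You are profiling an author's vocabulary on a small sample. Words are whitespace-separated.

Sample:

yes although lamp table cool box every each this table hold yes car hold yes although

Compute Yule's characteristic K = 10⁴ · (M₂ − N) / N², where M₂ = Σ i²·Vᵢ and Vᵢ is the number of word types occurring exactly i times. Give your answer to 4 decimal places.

468.7500

Frequencies: yes:3, although:2, table:2, hold:2, lamp:1, cool:1, box:1, every:1, each:1, this:1, car:1
N = 16. Frequency spectrum: V_1=7, V_2=3, V_3=1
M₂ = 1²·7 + 2²·3 + 3²·1 = 28
K = 10000 × (28 − 16) / 16² = 468.7500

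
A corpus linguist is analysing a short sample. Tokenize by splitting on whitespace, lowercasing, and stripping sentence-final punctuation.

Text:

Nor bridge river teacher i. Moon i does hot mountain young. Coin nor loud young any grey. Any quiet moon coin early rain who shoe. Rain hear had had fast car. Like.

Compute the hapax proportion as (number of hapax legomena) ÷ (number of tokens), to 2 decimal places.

0.50

Frequencies: nor:2, i:2, moon:2, young:2, coin:2, any:2, rain:2, had:2, bridge:1, river:1, teacher:1, does:1, hot:1, mountain:1, loud:1, grey:1, quiet:1, early:1, who:1, shoe:1, … (4 more, each freq 1)
Hapax count = 16; token count = 32.
Ratio = 16 / 32 = 0.50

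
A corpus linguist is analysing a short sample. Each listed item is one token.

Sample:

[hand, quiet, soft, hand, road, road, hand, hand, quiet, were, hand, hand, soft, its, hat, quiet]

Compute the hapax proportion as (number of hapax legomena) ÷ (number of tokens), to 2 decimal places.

0.19

Frequencies: hand:6, quiet:3, soft:2, road:2, were:1, its:1, hat:1
Hapax count = 3; token count = 16.
Ratio = 3 / 16 = 0.19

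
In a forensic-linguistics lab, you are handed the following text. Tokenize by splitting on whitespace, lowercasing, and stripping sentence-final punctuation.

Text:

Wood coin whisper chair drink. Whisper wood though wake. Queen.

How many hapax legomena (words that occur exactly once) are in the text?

6

Frequencies: wood:2, whisper:2, coin:1, chair:1, drink:1, though:1, wake:1, queen:1
Hapax (freq=1): chair, coin, drink, queen, though, wake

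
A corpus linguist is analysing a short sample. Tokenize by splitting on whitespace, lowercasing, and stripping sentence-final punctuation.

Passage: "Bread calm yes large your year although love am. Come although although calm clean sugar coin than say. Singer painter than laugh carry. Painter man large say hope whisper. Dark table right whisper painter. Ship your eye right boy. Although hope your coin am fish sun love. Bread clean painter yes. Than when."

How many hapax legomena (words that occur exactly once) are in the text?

15

Frequencies: although:4, painter:4, your:3, than:3, bread:2, calm:2, yes:2, large:2, love:2, am:2, clean:2, coin:2, say:2, hope:2, whisper:2, right:2, year:1, come:1, sugar:1, singer:1, … (11 more, each freq 1)
Hapax (freq=1): boy, carry, come, dark, eye, fish, laugh, man, ship, singer, sugar, sun, table, when, year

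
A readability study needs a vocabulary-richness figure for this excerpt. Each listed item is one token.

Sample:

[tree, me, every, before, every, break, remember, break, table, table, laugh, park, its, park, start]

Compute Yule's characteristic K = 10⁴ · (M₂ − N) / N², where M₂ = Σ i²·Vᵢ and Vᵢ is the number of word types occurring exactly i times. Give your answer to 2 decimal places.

355.56

Frequencies: every:2, break:2, table:2, park:2, tree:1, me:1, before:1, remember:1, laugh:1, its:1, start:1
N = 15. Frequency spectrum: V_1=7, V_2=4
M₂ = 1²·7 + 2²·4 = 23
K = 10000 × (23 − 15) / 15² = 355.56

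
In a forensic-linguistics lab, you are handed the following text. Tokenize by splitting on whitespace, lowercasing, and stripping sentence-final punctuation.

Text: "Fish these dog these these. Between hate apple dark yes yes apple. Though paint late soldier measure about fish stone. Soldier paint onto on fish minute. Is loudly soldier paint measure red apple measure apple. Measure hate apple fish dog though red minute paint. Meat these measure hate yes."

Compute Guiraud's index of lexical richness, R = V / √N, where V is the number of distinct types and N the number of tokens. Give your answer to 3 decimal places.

3.143

N = 49, V = 22.
√N = 7.000000
R = 22 / 7.000000 = 3.143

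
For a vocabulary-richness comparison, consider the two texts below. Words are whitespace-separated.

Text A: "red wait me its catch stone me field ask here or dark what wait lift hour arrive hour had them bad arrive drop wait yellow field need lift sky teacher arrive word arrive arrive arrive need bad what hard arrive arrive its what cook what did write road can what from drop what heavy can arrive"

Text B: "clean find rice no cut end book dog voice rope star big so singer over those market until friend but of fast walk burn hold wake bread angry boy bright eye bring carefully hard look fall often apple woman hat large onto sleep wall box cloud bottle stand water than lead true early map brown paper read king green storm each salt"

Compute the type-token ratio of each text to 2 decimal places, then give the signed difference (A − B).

-0.43

TTR(A) = 32/56 = 0.57
TTR(B) = 62/62 = 1.00
Difference = 0.57 − 1.00 = -0.43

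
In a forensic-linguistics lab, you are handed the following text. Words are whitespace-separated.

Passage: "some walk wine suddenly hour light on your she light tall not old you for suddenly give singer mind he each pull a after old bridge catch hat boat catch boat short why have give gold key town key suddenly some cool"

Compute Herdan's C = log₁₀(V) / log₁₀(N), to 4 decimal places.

0.9355

N = 42, V = 33.
log₁₀(V) = 1.518514, log₁₀(N) = 1.623249
C = 1.518514 / 1.623249 = 0.9355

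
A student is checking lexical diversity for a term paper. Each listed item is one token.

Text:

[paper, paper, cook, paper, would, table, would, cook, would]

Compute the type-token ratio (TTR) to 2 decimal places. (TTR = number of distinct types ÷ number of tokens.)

N = 9 tokens, V = 4 types.
TTR = V / N = 4 / 9 = 0.44

0.44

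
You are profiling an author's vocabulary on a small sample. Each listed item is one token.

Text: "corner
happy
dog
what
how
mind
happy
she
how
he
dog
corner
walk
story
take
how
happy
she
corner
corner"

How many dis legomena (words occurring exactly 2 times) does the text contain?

2

Frequencies: corner:4, happy:3, how:3, dog:2, she:2, what:1, mind:1, he:1, walk:1, story:1, take:1
Words with frequency 2: dog, she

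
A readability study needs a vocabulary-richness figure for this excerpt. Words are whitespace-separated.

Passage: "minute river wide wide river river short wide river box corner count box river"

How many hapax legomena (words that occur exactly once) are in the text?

4

Frequencies: river:5, wide:3, box:2, minute:1, short:1, corner:1, count:1
Hapax (freq=1): corner, count, minute, short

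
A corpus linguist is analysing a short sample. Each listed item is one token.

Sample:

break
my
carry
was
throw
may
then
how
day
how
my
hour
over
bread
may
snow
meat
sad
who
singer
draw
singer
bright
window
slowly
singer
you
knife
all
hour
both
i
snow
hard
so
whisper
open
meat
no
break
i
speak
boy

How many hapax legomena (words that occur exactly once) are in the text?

Frequencies: singer:3, break:2, my:2, may:2, how:2, hour:2, snow:2, meat:2, i:2, carry:1, was:1, throw:1, then:1, day:1, over:1, bread:1, sad:1, who:1, draw:1, bright:1, … (13 more, each freq 1)
Hapax (freq=1): all, both, boy, bread, bright, carry, day, draw, hard, knife, no, open, over, sad, slowly, so, speak, then, throw, was, whisper, who, window, you

24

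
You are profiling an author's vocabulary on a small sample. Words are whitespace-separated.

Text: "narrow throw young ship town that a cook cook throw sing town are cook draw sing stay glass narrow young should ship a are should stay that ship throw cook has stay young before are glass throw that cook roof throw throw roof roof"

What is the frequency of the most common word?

6

Frequencies: throw:6, cook:5, young:3, ship:3, that:3, are:3, stay:3, roof:3, narrow:2, town:2, a:2, sing:2, glass:2, should:2, draw:1, has:1, before:1
Most common: 'throw' with frequency 6.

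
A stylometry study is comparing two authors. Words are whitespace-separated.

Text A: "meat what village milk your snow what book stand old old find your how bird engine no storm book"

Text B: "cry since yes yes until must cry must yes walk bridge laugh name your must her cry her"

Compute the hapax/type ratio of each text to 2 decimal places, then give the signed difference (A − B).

0.09

A: hapax=11, V=15, ratio=0.73
B: hapax=7, V=11, ratio=0.64
Difference = 0.73 − 0.64 = 0.09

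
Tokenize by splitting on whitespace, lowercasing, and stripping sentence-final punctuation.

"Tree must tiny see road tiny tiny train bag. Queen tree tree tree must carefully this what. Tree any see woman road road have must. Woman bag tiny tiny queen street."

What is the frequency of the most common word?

Frequencies: tree:5, tiny:5, must:3, road:3, see:2, bag:2, queen:2, woman:2, train:1, carefully:1, this:1, what:1, any:1, have:1, street:1
Most common: 'tree' with frequency 5.

5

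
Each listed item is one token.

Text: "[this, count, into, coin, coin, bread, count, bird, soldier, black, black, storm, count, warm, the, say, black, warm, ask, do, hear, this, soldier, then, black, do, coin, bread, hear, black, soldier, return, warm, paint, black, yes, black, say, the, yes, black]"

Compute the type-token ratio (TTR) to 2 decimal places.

0.46

N = 41 tokens, V = 19 types.
TTR = V / N = 19 / 41 = 0.46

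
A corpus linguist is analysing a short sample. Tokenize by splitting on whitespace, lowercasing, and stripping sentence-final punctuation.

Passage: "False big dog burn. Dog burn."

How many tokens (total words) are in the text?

Tokens: false, big, dog, burn, dog, burn
N = 6

6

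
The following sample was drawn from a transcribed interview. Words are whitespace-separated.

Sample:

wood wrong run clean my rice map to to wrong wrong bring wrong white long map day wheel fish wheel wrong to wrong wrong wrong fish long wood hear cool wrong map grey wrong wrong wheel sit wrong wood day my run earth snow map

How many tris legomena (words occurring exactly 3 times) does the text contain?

3

Frequencies: wrong:12, map:4, wood:3, to:3, wheel:3, run:2, my:2, long:2, day:2, fish:2, clean:1, rice:1, bring:1, white:1, hear:1, cool:1, grey:1, sit:1, earth:1, snow:1
Words with frequency 3: to, wheel, wood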